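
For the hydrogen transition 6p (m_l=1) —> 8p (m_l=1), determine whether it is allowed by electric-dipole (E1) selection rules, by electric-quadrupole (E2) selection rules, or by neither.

Δl = 1 − 1 = +0; l_i + l_f = 2.
Δm_l = +0.
E1 (Δl = ±1, |Δm_l| ≤ 1): not satisfied.
E2 (Δl = 0,±2, l_i+l_f ≥ 2, |Δm_l| ≤ 2): satisfied.

E2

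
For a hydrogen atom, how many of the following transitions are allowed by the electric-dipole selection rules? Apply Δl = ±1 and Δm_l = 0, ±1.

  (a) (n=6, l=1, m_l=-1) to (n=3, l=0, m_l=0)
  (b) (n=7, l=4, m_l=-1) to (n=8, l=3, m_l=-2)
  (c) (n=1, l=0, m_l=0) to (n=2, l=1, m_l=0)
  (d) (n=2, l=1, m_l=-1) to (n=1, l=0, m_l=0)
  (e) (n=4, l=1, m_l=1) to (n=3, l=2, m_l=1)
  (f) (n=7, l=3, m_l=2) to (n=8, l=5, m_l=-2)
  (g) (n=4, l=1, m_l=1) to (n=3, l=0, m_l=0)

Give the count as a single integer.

(a) allowed
(b) allowed
(c) allowed
(d) allowed
(e) allowed
(f) forbidden — Δl = +2 (E1 requires Δl = ±1); Δm_l = -4 (E1 requires Δm_l = 0, ±1)
(g) allowed
Total allowed: 6 of 7.

6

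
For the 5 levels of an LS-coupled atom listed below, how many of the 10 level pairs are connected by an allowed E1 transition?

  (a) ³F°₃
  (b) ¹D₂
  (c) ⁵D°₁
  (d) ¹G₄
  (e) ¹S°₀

0

(a)–(b): forbidden (ΔS).
(a)–(c): forbidden (parity, ΔS, ΔJ).
(a)–(d): forbidden (ΔS).
(a)–(e): forbidden (parity, ΔS, ΔL, ΔJ).
(b)–(c): forbidden (ΔS).
(b)–(d): forbidden (parity, ΔL, ΔJ).
(b)–(e): forbidden (ΔL, ΔJ).
(c)–(d): forbidden (ΔS, ΔL, ΔJ).
(c)–(e): forbidden (parity, ΔS, ΔL).
(d)–(e): forbidden (ΔL, ΔJ).
Allowed pairs: 0 of 10.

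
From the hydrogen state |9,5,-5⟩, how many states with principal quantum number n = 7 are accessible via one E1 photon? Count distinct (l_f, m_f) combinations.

E1 requires Δl = ±1, so l_f ∈ {4, 6}; with 0 ≤ l_f ≤ n_f−1 = 6, the allowed l_f values are {4, 6}.
For l_f = 4: m_f ∈ {m_i−1, m_i, m_i+1} ∩ [−4, 4] = {-4} → 1 state.
For l_f = 6: m_f ∈ {m_i−1, m_i, m_i+1} ∩ [−6, 6] = {-6, -5, -4} → 3 states.
Total: 4.

4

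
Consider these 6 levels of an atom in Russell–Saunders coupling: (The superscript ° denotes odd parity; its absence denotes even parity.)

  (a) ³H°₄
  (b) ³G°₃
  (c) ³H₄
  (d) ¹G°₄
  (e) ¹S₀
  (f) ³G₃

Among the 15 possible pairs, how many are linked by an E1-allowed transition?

(a)–(b): forbidden (parity).
(a)–(c): allowed.
(a)–(d): forbidden (parity, ΔS).
(a)–(e): forbidden (ΔS, ΔL, ΔJ).
(a)–(f): allowed.
(b)–(c): allowed.
(b)–(d): forbidden (parity, ΔS).
(b)–(e): forbidden (ΔS, ΔL, ΔJ).
(b)–(f): allowed.
(c)–(d): forbidden (ΔS).
(c)–(e): forbidden (parity, ΔS, ΔL, ΔJ).
(c)–(f): forbidden (parity).
(d)–(e): forbidden (ΔL, ΔJ).
(d)–(f): forbidden (ΔS).
(e)–(f): forbidden (parity, ΔS, ΔL, ΔJ).
Allowed pairs: 4 of 15.

4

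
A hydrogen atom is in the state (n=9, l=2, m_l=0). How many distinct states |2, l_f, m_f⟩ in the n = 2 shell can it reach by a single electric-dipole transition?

E1 requires Δl = ±1, so l_f ∈ {1, 3}; with 0 ≤ l_f ≤ n_f−1 = 1, the allowed l_f values are {1}.
For l_f = 1: m_f ∈ {m_i−1, m_i, m_i+1} ∩ [−1, 1] = {-1, 0, 1} → 3 states.
Total: 3.

3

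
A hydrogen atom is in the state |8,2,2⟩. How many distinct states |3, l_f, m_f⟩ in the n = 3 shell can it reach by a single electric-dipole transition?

1

E1 requires Δl = ±1, so l_f ∈ {1, 3}; with 0 ≤ l_f ≤ n_f−1 = 2, the allowed l_f values are {1}.
For l_f = 1: m_f ∈ {m_i−1, m_i, m_i+1} ∩ [−1, 1] = {1} → 1 state.
Total: 1.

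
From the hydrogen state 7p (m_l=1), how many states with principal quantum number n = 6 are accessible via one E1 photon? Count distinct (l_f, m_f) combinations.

E1 requires Δl = ±1, so l_f ∈ {0, 2}; with 0 ≤ l_f ≤ n_f−1 = 5, the allowed l_f values are {0, 2}.
For l_f = 0: m_f ∈ {m_i−1, m_i, m_i+1} ∩ [−0, 0] = {0} → 1 state.
For l_f = 2: m_f ∈ {m_i−1, m_i, m_i+1} ∩ [−2, 2] = {0, 1, 2} → 3 states.
Total: 4.

4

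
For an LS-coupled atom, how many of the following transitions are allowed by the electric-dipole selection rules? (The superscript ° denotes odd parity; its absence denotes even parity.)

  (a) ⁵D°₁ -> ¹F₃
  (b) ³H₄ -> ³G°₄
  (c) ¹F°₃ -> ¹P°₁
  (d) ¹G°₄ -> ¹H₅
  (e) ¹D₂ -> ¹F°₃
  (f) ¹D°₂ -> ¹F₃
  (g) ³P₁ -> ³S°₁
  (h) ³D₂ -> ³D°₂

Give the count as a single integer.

6

(a) forbidden (ΔS, ΔJ fail)
(b) allowed
(c) forbidden (parity, ΔL, ΔJ fail)
(d) allowed
(e) allowed
(f) allowed
(g) allowed
(h) allowed
Total allowed: 6 of 8.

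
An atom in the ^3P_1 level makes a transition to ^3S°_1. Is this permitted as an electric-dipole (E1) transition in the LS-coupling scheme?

allowed

Parity must change: even → odd — ok.
ΔS = 0: S: 1 → 1 — ok.
ΔL = 0, ±1 (not L=0↔0): L: 1 → 0, ΔL = -1 — ok.
ΔJ = 0, ±1 (not J=0↔0): J: 1 → 1, ΔJ = +0 — ok.
All four E1 rules are satisfied.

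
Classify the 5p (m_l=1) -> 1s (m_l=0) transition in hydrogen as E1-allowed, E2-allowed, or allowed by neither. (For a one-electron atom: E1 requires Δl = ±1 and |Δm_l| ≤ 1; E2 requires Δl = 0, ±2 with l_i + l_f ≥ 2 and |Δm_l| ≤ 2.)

Δl = 0 − 1 = -1; l_i + l_f = 1.
Δm_l = -1.
E1 (Δl = ±1, |Δm_l| ≤ 1): satisfied.
E2 (Δl = 0,±2, l_i+l_f ≥ 2, |Δm_l| ≤ 2): not satisfied.

E1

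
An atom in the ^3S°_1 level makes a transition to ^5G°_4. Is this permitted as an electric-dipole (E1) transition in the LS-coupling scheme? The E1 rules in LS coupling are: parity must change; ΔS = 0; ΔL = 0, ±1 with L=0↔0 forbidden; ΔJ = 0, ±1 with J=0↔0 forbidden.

forbidden

Parity must change: odd → odd — ✗.
ΔS = 0: S: 1 → 2 — ✗.
ΔL = 0, ±1 (not L=0↔0): L: 0 → 4, ΔL = +4 — ✗.
ΔJ = 0, ±1 (not J=0↔0): J: 1 → 4, ΔJ = +3 — ✗.
Rule(s) violated: parity, ΔS, ΔL, ΔJ.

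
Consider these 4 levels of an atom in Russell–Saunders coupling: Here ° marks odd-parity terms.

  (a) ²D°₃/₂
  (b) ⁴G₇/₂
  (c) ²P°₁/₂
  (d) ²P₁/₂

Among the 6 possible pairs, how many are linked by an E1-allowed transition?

2

(a)–(b): forbidden (ΔS, ΔL, ΔJ).
(a)–(c): forbidden (parity).
(a)–(d): allowed.
(b)–(c): forbidden (ΔS, ΔL, ΔJ).
(b)–(d): forbidden (parity, ΔS, ΔL, ΔJ).
(c)–(d): allowed.
Allowed pairs: 2 of 6.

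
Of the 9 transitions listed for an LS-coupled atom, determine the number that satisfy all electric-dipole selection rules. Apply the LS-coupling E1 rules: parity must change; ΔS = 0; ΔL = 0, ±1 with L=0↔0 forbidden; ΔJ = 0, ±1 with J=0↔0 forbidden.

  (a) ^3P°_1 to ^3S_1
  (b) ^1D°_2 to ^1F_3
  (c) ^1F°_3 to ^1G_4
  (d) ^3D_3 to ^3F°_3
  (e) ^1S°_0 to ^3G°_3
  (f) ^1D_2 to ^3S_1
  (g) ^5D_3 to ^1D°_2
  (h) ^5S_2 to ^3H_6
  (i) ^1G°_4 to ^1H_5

5

(a) allowed
(b) allowed
(c) allowed
(d) allowed
(e) forbidden (parity, ΔS, ΔL, ΔJ fail)
(f) forbidden (parity, ΔS, ΔL fail)
(g) forbidden (ΔS fails)
(h) forbidden (parity, ΔS, ΔL, ΔJ fail)
(i) allowed
Total allowed: 5 of 9.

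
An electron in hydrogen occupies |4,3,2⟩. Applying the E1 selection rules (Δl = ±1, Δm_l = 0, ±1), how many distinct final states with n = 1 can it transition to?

0

E1 requires l_f ∈ {2, 4}, but neither lies in [0, 0], so no final state is reachable.
Total: 0.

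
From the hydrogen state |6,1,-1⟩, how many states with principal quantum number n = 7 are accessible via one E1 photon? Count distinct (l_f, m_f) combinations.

4

E1 requires Δl = ±1, so l_f ∈ {0, 2}; with 0 ≤ l_f ≤ n_f−1 = 6, the allowed l_f values are {0, 2}.
For l_f = 0: m_f ∈ {m_i−1, m_i, m_i+1} ∩ [−0, 0] = {0} → 1 state.
For l_f = 2: m_f ∈ {m_i−1, m_i, m_i+1} ∩ [−2, 2] = {-2, -1, 0} → 3 states.
Total: 4.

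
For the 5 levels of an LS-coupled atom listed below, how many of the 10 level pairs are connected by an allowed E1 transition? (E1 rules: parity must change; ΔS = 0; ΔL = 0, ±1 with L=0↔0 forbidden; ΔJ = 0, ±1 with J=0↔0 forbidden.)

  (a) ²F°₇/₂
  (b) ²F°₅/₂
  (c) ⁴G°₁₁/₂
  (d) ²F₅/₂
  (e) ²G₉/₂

3

(a)–(b): forbidden (parity).
(a)–(c): forbidden (parity, ΔS, ΔJ).
(a)–(d): allowed.
(a)–(e): allowed.
(b)–(c): forbidden (parity, ΔS, ΔJ).
(b)–(d): allowed.
(b)–(e): forbidden (ΔJ).
(c)–(d): forbidden (ΔS, ΔJ).
(c)–(e): forbidden (ΔS).
(d)–(e): forbidden (parity, ΔJ).
Allowed pairs: 3 of 10.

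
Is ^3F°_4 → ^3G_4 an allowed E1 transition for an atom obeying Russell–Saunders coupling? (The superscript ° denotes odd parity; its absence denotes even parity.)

allowed

Reading off the term symbols: S 1→1, L 3→4, J 4→4, parity odd→even.
Parity must change: odd → even — ok.
ΔS = 0: S: 1 → 1 — ok.
ΔL = 0, ±1 (not L=0↔0): L: 3 → 4, ΔL = +1 — ok.
ΔJ = 0, ±1 (not J=0↔0): J: 4 → 4, ΔJ = +0 — ok.
All four E1 rules are satisfied.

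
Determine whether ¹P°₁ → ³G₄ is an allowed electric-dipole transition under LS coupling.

ΔJ = 0, ±1 (not J=0↔0): J: 1 → 4, ΔJ = +3 — fails.
ΔS = 0: S: 0 → 1 — fails.
Parity must change: odd → even — passes.
ΔL = 0, ±1 (not L=0↔0): L: 1 → 4, ΔL = +3 — fails.
Rule(s) violated: ΔS, ΔL, ΔJ.

forbidden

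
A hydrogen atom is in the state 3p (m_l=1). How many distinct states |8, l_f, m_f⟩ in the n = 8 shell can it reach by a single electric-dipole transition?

E1 requires Δl = ±1, so l_f ∈ {0, 2}; with 0 ≤ l_f ≤ n_f−1 = 7, the allowed l_f values are {0, 2}.
For l_f = 0: m_f ∈ {m_i−1, m_i, m_i+1} ∩ [−0, 0] = {0} → 1 state.
For l_f = 2: m_f ∈ {m_i−1, m_i, m_i+1} ∩ [−2, 2] = {0, 1, 2} → 3 states.
Total: 4.

4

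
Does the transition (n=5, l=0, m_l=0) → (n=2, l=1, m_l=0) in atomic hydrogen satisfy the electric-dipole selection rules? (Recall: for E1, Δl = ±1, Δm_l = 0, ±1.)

l: 0 → 1 (Δl = +1). Δl = ±1 ok.
m_l: 0 → 0 (Δm_l = +0). |Δm_l| ≤ 1 ok.
All E1 selection rules are satisfied.

allowed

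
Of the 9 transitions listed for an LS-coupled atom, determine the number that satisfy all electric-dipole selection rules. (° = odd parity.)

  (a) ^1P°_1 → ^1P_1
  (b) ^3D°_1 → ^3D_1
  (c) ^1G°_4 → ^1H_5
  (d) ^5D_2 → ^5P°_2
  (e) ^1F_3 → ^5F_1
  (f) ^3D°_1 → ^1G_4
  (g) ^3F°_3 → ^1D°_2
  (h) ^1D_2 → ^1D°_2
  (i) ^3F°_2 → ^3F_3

(a) allowed
(b) allowed
(c) allowed
(d) allowed
(e) forbidden (parity, ΔS, ΔJ fail)
(f) forbidden (ΔS, ΔL, ΔJ fail)
(g) forbidden (parity, ΔS fail)
(h) allowed
(i) allowed
Total allowed: 6 of 9.

6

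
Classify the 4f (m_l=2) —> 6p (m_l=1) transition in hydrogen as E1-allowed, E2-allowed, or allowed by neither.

Δl = 1 − 3 = -2; l_i + l_f = 4.
Δm_l = -1.
E1 (Δl = ±1, |Δm_l| ≤ 1): not satisfied.
E2 (Δl = 0,±2, l_i+l_f ≥ 2, |Δm_l| ≤ 2): satisfied.

E2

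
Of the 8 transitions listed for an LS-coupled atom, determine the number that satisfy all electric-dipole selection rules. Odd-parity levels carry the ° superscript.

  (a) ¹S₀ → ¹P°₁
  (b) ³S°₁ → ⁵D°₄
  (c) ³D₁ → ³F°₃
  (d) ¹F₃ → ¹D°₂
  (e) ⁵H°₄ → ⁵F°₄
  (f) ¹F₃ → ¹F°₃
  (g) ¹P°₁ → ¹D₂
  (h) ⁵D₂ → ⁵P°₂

(a) allowed
(b) forbidden (parity, ΔS, ΔL, ΔJ fail)
(c) forbidden (ΔJ fails)
(d) allowed
(e) forbidden (parity, ΔL fail)
(f) allowed
(g) allowed
(h) allowed
Total allowed: 5 of 8.

5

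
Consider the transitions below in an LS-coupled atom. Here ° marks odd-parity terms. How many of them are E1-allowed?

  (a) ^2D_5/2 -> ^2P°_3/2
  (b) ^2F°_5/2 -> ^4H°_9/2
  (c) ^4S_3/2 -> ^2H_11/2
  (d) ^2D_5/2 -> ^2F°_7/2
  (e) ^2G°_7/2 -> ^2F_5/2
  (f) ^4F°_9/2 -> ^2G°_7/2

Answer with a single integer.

(a) allowed
(b) forbidden (parity, ΔS, ΔL, ΔJ fail)
(c) forbidden (parity, ΔS, ΔL, ΔJ fail)
(d) allowed
(e) allowed
(f) forbidden (parity, ΔS fail)
Total allowed: 3 of 6.

3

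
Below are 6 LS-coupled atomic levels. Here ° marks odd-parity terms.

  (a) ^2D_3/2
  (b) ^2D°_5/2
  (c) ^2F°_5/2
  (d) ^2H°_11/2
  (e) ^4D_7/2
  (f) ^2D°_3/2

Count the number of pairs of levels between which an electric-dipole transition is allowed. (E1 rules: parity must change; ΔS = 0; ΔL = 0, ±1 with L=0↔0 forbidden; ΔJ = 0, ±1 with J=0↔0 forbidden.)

3

(a)–(b): allowed.
(a)–(c): allowed.
(a)–(d): forbidden (ΔL, ΔJ).
(a)–(e): forbidden (parity, ΔS, ΔJ).
(a)–(f): allowed.
(b)–(c): forbidden (parity).
(b)–(d): forbidden (parity, ΔL, ΔJ).
(b)–(e): forbidden (ΔS).
(b)–(f): forbidden (parity).
(c)–(d): forbidden (parity, ΔL, ΔJ).
(c)–(e): forbidden (ΔS).
(c)–(f): forbidden (parity).
(d)–(e): forbidden (ΔS, ΔL, ΔJ).
(d)–(f): forbidden (parity, ΔL, ΔJ).
(e)–(f): forbidden (ΔS, ΔJ).
Allowed pairs: 3 of 15.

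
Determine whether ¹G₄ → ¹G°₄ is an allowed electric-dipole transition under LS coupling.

Initial level: S=0, L=4, J=4, parity even. Final level: S=0, L=4, J=4, parity odd.
ΔS = 0: S: 0 → 0 — passes.
ΔL = 0, ±1 (not L=0↔0): L: 4 → 4, ΔL = +0 — passes.
Parity must change: even → odd — passes.
ΔJ = 0, ±1 (not J=0↔0): J: 4 → 4, ΔJ = +0 — passes.
All four E1 rules are satisfied.

allowed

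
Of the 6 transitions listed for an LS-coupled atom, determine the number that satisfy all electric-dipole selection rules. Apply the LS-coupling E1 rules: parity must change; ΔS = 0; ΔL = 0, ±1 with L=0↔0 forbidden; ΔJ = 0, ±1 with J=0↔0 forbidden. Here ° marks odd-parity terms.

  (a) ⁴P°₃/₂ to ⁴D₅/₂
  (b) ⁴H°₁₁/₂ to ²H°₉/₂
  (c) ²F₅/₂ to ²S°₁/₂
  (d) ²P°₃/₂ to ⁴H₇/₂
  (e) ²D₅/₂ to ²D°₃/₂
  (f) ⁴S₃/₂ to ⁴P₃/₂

(a) allowed
(b) forbidden (parity, ΔS fail)
(c) forbidden (ΔL, ΔJ fail)
(d) forbidden (ΔS, ΔL, ΔJ fail)
(e) allowed
(f) forbidden (parity fails)
Total allowed: 2 of 6.

2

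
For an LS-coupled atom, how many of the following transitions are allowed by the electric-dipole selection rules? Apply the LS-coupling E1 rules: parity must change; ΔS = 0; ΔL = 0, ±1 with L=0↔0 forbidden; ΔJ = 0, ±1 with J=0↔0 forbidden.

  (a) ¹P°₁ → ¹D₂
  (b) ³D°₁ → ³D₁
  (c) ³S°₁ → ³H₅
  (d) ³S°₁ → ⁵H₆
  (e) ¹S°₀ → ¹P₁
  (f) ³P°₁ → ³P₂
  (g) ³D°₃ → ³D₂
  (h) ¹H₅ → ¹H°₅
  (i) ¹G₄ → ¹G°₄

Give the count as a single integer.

7

(a) allowed
(b) allowed
(c) forbidden (ΔL, ΔJ fail)
(d) forbidden (ΔS, ΔL, ΔJ fail)
(e) allowed
(f) allowed
(g) allowed
(h) allowed
(i) allowed
Total allowed: 7 of 9.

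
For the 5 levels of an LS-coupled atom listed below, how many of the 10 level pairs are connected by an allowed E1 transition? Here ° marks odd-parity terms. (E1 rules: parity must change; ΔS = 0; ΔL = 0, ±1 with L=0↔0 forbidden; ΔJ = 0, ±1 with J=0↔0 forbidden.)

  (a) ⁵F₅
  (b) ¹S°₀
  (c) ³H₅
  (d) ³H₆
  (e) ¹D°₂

0

(a)–(b): forbidden (ΔS, ΔL, ΔJ).
(a)–(c): forbidden (parity, ΔS, ΔL).
(a)–(d): forbidden (parity, ΔS, ΔL).
(a)–(e): forbidden (ΔS, ΔJ).
(b)–(c): forbidden (ΔS, ΔL, ΔJ).
(b)–(d): forbidden (ΔS, ΔL, ΔJ).
(b)–(e): forbidden (parity, ΔL, ΔJ).
(c)–(d): forbidden (parity).
(c)–(e): forbidden (ΔS, ΔL, ΔJ).
(d)–(e): forbidden (ΔS, ΔL, ΔJ).
Allowed pairs: 0 of 10.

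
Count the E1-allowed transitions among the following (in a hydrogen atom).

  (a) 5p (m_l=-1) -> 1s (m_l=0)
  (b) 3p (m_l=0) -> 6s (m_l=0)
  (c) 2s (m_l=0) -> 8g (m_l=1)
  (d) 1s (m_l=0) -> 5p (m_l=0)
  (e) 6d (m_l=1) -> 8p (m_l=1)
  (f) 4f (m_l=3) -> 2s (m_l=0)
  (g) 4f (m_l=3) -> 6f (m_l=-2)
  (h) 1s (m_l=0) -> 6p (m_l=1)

(a) allowed
(b) allowed
(c) forbidden — Δl = +4 (E1 requires Δl = ±1)
(d) allowed
(e) allowed
(f) forbidden — Δl = -3 (E1 requires Δl = ±1); Δm_l = -3 (E1 requires Δm_l = 0, ±1)
(g) forbidden — Δl = +0 (E1 requires Δl = ±1); Δm_l = -5 (E1 requires Δm_l = 0, ±1)
(h) allowed
Total allowed: 5 of 8.

5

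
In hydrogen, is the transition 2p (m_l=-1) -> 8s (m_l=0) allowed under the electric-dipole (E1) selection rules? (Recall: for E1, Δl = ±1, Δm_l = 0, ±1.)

allowed

Initial l = 1, final l = 0, so Δl = -1. E1 requires Δl = ±1: ✓.
m_l: -1 → 0 (Δm_l = +1). |Δm_l| ≤ 1 ✓.
All E1 selection rules are satisfied.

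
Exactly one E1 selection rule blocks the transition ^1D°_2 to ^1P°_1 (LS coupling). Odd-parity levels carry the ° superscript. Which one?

parity

ΔS = 0: S: 0 → 0 — satisfied.
Parity must change: odd → odd — violated.
ΔL = 0, ±1 (not L=0↔0): L: 2 → 1, ΔL = -1 — satisfied.
ΔJ = 0, ±1 (not J=0↔0): J: 2 → 1, ΔJ = -1 — satisfied.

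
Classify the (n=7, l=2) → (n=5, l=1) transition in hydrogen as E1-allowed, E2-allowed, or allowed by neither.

E1

Δl = 1 − 2 = -1; l_i + l_f = 3.
E1 (Δl = ±1): satisfied.
E2 (Δl = 0,±2, l_i+l_f ≥ 2): not satisfied.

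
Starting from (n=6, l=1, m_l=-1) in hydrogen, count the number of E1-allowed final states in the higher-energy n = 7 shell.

4

E1 requires Δl = ±1, so l_f ∈ {0, 2}; with 0 ≤ l_f ≤ n_f−1 = 6, the allowed l_f values are {0, 2}.
For l_f = 0: m_f ∈ {m_i−1, m_i, m_i+1} ∩ [−0, 0] = {0} → 1 state.
For l_f = 2: m_f ∈ {m_i−1, m_i, m_i+1} ∩ [−2, 2] = {-2, -1, 0} → 3 states.
Total: 4.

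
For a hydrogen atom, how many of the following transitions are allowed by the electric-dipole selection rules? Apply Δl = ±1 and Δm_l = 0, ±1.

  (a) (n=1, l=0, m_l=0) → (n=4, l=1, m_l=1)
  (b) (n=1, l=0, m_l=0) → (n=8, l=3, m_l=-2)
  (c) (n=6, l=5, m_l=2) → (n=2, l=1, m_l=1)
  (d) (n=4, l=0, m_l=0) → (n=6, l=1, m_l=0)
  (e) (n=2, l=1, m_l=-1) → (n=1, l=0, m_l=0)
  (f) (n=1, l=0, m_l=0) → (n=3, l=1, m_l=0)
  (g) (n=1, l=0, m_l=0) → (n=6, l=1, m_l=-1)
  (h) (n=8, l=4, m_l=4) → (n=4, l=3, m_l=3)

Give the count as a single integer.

(a) allowed
(b) forbidden — Δl = +3 (E1 requires Δl = ±1); Δm_l = -2 (E1 requires Δm_l = 0, ±1)
(c) forbidden — Δl = -4 (E1 requires Δl = ±1)
(d) allowed
(e) allowed
(f) allowed
(g) allowed
(h) allowed
Total allowed: 6 of 8.

6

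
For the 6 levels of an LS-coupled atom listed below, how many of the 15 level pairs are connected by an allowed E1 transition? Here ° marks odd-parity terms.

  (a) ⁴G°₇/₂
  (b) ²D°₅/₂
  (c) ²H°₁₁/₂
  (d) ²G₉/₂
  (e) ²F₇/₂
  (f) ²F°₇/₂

(a)–(b): forbidden (parity, ΔS, ΔL).
(a)–(c): forbidden (parity, ΔS, ΔJ).
(a)–(d): forbidden (ΔS).
(a)–(e): forbidden (ΔS).
(a)–(f): forbidden (parity, ΔS).
(b)–(c): forbidden (parity, ΔL, ΔJ).
(b)–(d): forbidden (ΔL, ΔJ).
(b)–(e): allowed.
(b)–(f): forbidden (parity).
(c)–(d): allowed.
(c)–(e): forbidden (ΔL, ΔJ).
(c)–(f): forbidden (parity, ΔL, ΔJ).
(d)–(e): forbidden (parity).
(d)–(f): allowed.
(e)–(f): allowed.
Allowed pairs: 4 of 15.

4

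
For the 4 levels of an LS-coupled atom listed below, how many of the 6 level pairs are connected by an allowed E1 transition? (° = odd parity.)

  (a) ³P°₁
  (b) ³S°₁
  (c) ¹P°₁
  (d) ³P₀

2

(a)–(b): forbidden (parity).
(a)–(c): forbidden (parity, ΔS).
(a)–(d): allowed.
(b)–(c): forbidden (parity, ΔS).
(b)–(d): allowed.
(c)–(d): forbidden (ΔS).
Allowed pairs: 2 of 6.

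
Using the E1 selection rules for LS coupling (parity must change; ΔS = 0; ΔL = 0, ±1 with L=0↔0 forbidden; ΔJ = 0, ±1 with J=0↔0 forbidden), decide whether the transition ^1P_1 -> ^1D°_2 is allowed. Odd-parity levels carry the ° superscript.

allowed

Initial level: S=0, L=1, J=1, parity even. Final level: S=0, L=2, J=2, parity odd.
Parity must change: even → odd — ok.
ΔS = 0: S: 0 → 0 — ok.
ΔL = 0, ±1 (not L=0↔0): L: 1 → 2, ΔL = +1 — ok.
ΔJ = 0, ±1 (not J=0↔0): J: 1 → 2, ΔJ = +1 — ok.
All four E1 rules are satisfied.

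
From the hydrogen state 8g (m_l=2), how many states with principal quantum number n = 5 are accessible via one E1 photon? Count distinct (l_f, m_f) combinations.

E1 requires Δl = ±1, so l_f ∈ {3, 5}; with 0 ≤ l_f ≤ n_f−1 = 4, the allowed l_f values are {3}.
For l_f = 3: m_f ∈ {m_i−1, m_i, m_i+1} ∩ [−3, 3] = {1, 2, 3} → 3 states.
Total: 3.

3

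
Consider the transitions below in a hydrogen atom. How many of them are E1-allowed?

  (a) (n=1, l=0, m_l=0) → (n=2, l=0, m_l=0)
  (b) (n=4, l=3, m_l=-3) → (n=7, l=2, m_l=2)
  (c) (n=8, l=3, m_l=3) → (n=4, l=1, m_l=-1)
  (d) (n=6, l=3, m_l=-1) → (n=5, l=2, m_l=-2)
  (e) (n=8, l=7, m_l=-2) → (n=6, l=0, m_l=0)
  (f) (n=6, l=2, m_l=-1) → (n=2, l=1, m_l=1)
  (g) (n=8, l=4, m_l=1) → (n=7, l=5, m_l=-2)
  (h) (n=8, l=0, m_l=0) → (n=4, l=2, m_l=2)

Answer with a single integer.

(a) forbidden — Δl = +0 (E1 requires Δl = ±1)
(b) forbidden — Δm_l = +5 (E1 requires Δm_l = 0, ±1)
(c) forbidden — Δl = -2 (E1 requires Δl = ±1); Δm_l = -4 (E1 requires Δm_l = 0, ±1)
(d) allowed
(e) forbidden — Δl = -7 (E1 requires Δl = ±1); Δm_l = +2 (E1 requires Δm_l = 0, ±1)
(f) forbidden — Δm_l = +2 (E1 requires Δm_l = 0, ±1)
(g) forbidden — Δm_l = -3 (E1 requires Δm_l = 0, ±1)
(h) forbidden — Δl = +2 (E1 requires Δl = ±1); Δm_l = +2 (E1 requires Δm_l = 0, ±1)
Total allowed: 1 of 8.

1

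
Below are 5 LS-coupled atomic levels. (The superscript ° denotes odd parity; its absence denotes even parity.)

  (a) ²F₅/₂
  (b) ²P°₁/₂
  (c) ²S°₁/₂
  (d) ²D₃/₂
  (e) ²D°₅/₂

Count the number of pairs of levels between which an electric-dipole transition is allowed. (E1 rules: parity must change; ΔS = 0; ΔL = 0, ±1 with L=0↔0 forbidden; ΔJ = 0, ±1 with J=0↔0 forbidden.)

3

(a)–(b): forbidden (ΔL, ΔJ).
(a)–(c): forbidden (ΔL, ΔJ).
(a)–(d): forbidden (parity).
(a)–(e): allowed.
(b)–(c): forbidden (parity).
(b)–(d): allowed.
(b)–(e): forbidden (parity, ΔJ).
(c)–(d): forbidden (ΔL).
(c)–(e): forbidden (parity, ΔL, ΔJ).
(d)–(e): allowed.
Allowed pairs: 3 of 10.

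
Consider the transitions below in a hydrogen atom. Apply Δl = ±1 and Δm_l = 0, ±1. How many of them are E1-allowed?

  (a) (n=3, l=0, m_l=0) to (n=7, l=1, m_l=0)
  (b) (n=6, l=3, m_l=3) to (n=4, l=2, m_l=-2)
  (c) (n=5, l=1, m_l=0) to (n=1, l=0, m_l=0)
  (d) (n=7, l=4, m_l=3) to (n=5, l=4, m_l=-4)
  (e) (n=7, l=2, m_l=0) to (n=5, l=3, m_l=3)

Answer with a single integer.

2

(a) allowed
(b) forbidden — Δm_l = -5 (E1 requires Δm_l = 0, ±1)
(c) allowed
(d) forbidden — Δl = +0 (E1 requires Δl = ±1); Δm_l = -7 (E1 requires Δm_l = 0, ±1)
(e) forbidden — Δm_l = +3 (E1 requires Δm_l = 0, ±1)
Total allowed: 2 of 5.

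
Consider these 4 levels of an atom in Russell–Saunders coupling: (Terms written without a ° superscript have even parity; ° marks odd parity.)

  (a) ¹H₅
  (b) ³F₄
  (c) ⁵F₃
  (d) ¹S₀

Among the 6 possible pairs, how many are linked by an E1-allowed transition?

0

(a)–(b): forbidden (parity, ΔS, ΔL).
(a)–(c): forbidden (parity, ΔS, ΔL, ΔJ).
(a)–(d): forbidden (parity, ΔL, ΔJ).
(b)–(c): forbidden (parity, ΔS).
(b)–(d): forbidden (parity, ΔS, ΔL, ΔJ).
(c)–(d): forbidden (parity, ΔS, ΔL, ΔJ).
Allowed pairs: 0 of 6.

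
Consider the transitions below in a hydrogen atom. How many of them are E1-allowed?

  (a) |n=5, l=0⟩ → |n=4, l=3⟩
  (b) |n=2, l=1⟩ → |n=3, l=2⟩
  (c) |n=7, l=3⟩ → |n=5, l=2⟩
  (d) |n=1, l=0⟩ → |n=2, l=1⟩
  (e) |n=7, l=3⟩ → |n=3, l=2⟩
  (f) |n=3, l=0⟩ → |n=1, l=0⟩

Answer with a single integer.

4

(a) forbidden — Δl = +3 (E1 requires Δl = ±1)
(b) allowed
(c) allowed
(d) allowed
(e) allowed
(f) forbidden — Δl = +0 (E1 requires Δl = ±1)
Total allowed: 4 of 6.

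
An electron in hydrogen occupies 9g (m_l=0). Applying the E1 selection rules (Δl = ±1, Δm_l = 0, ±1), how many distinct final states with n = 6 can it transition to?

6

E1 requires Δl = ±1, so l_f ∈ {3, 5}; with 0 ≤ l_f ≤ n_f−1 = 5, the allowed l_f values are {3, 5}.
For l_f = 3: m_f ∈ {m_i−1, m_i, m_i+1} ∩ [−3, 3] = {-1, 0, 1} → 3 states.
For l_f = 5: m_f ∈ {m_i−1, m_i, m_i+1} ∩ [−5, 5] = {-1, 0, 1} → 3 states.
Total: 6.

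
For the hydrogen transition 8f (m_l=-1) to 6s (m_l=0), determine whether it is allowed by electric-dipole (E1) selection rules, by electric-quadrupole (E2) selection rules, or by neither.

Δl = 0 − 3 = -3; l_i + l_f = 3.
Δm_l = +1.
E1 (Δl = ±1, |Δm_l| ≤ 1): not satisfied.
E2 (Δl = 0,±2, l_i+l_f ≥ 2, |Δm_l| ≤ 2): not satisfied.

neither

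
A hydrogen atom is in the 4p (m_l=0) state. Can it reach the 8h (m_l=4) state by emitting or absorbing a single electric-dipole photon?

forbidden

l: 1 → 5 (Δl = +4). Δl = ±1 fails.
Δm_l = 4 − (0) = +4. E1 requires Δm_l = 0, ±1: fails.
The transition is electric-dipole forbidden.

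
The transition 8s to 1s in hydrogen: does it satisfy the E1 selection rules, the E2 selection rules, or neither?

neither

Δl = 0 − 0 = +0; l_i + l_f = 0.
E1 (Δl = ±1): not satisfied.
E2 (Δl = 0,±2, l_i+l_f ≥ 2): not satisfied.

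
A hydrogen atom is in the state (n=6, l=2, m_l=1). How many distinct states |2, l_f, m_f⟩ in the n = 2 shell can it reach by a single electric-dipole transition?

2

E1 requires Δl = ±1, so l_f ∈ {1, 3}; with 0 ≤ l_f ≤ n_f−1 = 1, the allowed l_f values are {1}.
For l_f = 1: m_f ∈ {m_i−1, m_i, m_i+1} ∩ [−1, 1] = {0, 1} → 2 states.
Total: 2.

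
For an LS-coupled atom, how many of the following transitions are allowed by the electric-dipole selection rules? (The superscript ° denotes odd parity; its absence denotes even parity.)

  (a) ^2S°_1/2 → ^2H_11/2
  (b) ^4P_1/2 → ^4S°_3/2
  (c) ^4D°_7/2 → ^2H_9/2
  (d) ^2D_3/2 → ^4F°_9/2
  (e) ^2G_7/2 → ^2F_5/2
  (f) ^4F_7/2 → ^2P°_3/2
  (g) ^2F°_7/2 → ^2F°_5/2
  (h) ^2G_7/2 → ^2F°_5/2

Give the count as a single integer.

(a) forbidden (ΔL, ΔJ fail)
(b) allowed
(c) forbidden (ΔS, ΔL fail)
(d) forbidden (ΔS, ΔJ fail)
(e) forbidden (parity fails)
(f) forbidden (ΔS, ΔL, ΔJ fail)
(g) forbidden (parity fails)
(h) allowed
Total allowed: 2 of 8.

2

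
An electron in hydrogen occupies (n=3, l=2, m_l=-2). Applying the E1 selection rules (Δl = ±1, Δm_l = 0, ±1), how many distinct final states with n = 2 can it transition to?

1

E1 requires Δl = ±1, so l_f ∈ {1, 3}; with 0 ≤ l_f ≤ n_f−1 = 1, the allowed l_f values are {1}.
For l_f = 1: m_f ∈ {m_i−1, m_i, m_i+1} ∩ [−1, 1] = {-1} → 1 state.
Total: 1.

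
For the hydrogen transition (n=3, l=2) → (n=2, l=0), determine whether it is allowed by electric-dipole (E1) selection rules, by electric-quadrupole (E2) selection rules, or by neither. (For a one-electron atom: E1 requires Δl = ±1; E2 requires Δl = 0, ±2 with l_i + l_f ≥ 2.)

E2

Δl = 0 − 2 = -2; l_i + l_f = 2.
E1 (Δl = ±1): not satisfied.
E2 (Δl = 0,±2, l_i+l_f ≥ 2): satisfied.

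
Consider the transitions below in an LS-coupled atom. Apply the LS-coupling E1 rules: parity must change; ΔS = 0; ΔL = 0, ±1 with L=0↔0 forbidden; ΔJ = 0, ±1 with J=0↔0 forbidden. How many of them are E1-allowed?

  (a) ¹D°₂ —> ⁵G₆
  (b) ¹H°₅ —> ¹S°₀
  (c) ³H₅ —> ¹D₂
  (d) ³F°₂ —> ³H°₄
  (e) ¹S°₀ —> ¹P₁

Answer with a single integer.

1

(a) forbidden (ΔS, ΔL, ΔJ fail)
(b) forbidden (parity, ΔL, ΔJ fail)
(c) forbidden (parity, ΔS, ΔL, ΔJ fail)
(d) forbidden (parity, ΔL, ΔJ fail)
(e) allowed
Total allowed: 1 of 5.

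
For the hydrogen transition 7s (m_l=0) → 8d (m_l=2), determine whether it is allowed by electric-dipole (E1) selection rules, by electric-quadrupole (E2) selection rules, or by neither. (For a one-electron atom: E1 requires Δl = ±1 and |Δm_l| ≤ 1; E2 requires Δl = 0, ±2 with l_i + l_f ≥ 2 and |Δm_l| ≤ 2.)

E2

Δl = 2 − 0 = +2; l_i + l_f = 2.
Δm_l = +2.
E1 (Δl = ±1, |Δm_l| ≤ 1): not satisfied.
E2 (Δl = 0,±2, l_i+l_f ≥ 2, |Δm_l| ≤ 2): satisfied.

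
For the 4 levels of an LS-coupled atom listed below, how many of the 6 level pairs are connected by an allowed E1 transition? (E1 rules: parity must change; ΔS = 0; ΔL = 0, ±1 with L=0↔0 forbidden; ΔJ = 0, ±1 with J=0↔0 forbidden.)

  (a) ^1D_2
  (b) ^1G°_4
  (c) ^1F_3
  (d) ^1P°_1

2

(a)–(b): forbidden (ΔL, ΔJ).
(a)–(c): forbidden (parity).
(a)–(d): allowed.
(b)–(c): allowed.
(b)–(d): forbidden (parity, ΔL, ΔJ).
(c)–(d): forbidden (ΔL, ΔJ).
Allowed pairs: 2 of 6.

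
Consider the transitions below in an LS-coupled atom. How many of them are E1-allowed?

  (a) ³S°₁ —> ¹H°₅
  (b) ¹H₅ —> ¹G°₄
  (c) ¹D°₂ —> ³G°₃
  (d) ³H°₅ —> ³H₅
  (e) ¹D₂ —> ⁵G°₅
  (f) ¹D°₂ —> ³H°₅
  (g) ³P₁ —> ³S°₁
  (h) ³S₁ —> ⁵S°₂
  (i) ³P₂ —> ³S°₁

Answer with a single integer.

(a) forbidden (parity, ΔS, ΔL, ΔJ fail)
(b) allowed
(c) forbidden (parity, ΔS, ΔL fail)
(d) allowed
(e) forbidden (ΔS, ΔL, ΔJ fail)
(f) forbidden (parity, ΔS, ΔL, ΔJ fail)
(g) allowed
(h) forbidden (ΔS, ΔL fail)
(i) allowed
Total allowed: 4 of 9.

4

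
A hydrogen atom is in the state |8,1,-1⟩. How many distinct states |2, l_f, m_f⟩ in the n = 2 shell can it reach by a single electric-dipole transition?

1

E1 requires Δl = ±1, so l_f ∈ {0, 2}; with 0 ≤ l_f ≤ n_f−1 = 1, the allowed l_f values are {0}.
For l_f = 0: m_f ∈ {m_i−1, m_i, m_i+1} ∩ [−0, 0] = {0} → 1 state.
Total: 1.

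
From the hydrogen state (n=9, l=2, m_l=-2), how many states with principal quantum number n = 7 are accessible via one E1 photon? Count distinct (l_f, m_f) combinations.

4

E1 requires Δl = ±1, so l_f ∈ {1, 3}; with 0 ≤ l_f ≤ n_f−1 = 6, the allowed l_f values are {1, 3}.
For l_f = 1: m_f ∈ {m_i−1, m_i, m_i+1} ∩ [−1, 1] = {-1} → 1 state.
For l_f = 3: m_f ∈ {m_i−1, m_i, m_i+1} ∩ [−3, 3] = {-3, -2, -1} → 3 states.
Total: 4.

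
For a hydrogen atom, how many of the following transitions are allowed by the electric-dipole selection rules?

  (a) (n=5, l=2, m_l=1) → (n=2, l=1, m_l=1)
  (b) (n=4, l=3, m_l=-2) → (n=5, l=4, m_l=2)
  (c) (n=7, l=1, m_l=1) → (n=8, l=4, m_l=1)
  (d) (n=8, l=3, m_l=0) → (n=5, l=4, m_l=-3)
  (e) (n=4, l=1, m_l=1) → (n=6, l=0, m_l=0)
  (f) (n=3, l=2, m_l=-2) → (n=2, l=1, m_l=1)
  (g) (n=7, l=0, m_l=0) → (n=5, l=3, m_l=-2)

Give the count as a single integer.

(a) allowed
(b) forbidden — Δm_l = +4 (E1 requires Δm_l = 0, ±1)
(c) forbidden — Δl = +3 (E1 requires Δl = ±1)
(d) forbidden — Δm_l = -3 (E1 requires Δm_l = 0, ±1)
(e) allowed
(f) forbidden — Δm_l = +3 (E1 requires Δm_l = 0, ±1)
(g) forbidden — Δl = +3 (E1 requires Δl = ±1); Δm_l = -2 (E1 requires Δm_l = 0, ±1)
Total allowed: 2 of 7.

2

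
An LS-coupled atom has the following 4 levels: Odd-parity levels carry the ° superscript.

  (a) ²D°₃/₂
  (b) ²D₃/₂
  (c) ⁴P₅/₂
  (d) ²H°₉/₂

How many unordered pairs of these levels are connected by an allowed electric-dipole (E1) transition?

(a)–(b): allowed.
(a)–(c): forbidden (ΔS).
(a)–(d): forbidden (parity, ΔL, ΔJ).
(b)–(c): forbidden (parity, ΔS).
(b)–(d): forbidden (ΔL, ΔJ).
(c)–(d): forbidden (ΔS, ΔL, ΔJ).
Allowed pairs: 1 of 6.

1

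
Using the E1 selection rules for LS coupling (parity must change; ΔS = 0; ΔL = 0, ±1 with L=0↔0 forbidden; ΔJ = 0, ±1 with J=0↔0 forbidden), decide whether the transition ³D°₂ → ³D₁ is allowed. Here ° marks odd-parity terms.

allowed

Parity must change: odd → even — ✓.
ΔS = 0: S: 1 → 1 — ✓.
ΔL = 0, ±1 (not L=0↔0): L: 2 → 2, ΔL = +0 — ✓.
ΔJ = 0, ±1 (not J=0↔0): J: 2 → 1, ΔJ = -1 — ✓.
All four E1 rules are satisfied.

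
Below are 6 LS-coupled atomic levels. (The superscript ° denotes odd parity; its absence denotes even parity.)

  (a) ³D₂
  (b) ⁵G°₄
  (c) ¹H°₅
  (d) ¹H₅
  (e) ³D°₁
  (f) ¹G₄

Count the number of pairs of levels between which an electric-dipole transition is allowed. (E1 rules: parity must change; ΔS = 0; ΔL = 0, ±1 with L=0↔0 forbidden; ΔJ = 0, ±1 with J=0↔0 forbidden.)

3

(a)–(b): forbidden (ΔS, ΔL, ΔJ).
(a)–(c): forbidden (ΔS, ΔL, ΔJ).
(a)–(d): forbidden (parity, ΔS, ΔL, ΔJ).
(a)–(e): allowed.
(a)–(f): forbidden (parity, ΔS, ΔL, ΔJ).
(b)–(c): forbidden (parity, ΔS).
(b)–(d): forbidden (ΔS).
(b)–(e): forbidden (parity, ΔS, ΔL, ΔJ).
(b)–(f): forbidden (ΔS).
(c)–(d): allowed.
(c)–(e): forbidden (parity, ΔS, ΔL, ΔJ).
(c)–(f): allowed.
(d)–(e): forbidden (ΔS, ΔL, ΔJ).
(d)–(f): forbidden (parity).
(e)–(f): forbidden (ΔS, ΔL, ΔJ).
Allowed pairs: 3 of 15.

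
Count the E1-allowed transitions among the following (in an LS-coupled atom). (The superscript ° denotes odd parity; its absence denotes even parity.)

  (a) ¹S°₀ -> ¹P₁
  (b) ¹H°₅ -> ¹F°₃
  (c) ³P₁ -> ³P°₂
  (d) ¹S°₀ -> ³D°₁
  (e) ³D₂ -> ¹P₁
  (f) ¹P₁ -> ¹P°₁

(a) allowed
(b) forbidden (parity, ΔL, ΔJ fail)
(c) allowed
(d) forbidden (parity, ΔS, ΔL fail)
(e) forbidden (parity, ΔS fail)
(f) allowed
Total allowed: 3 of 6.

3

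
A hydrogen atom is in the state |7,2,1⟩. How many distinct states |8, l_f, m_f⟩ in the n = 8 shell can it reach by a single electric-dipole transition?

5

E1 requires Δl = ±1, so l_f ∈ {1, 3}; with 0 ≤ l_f ≤ n_f−1 = 7, the allowed l_f values are {1, 3}.
For l_f = 1: m_f ∈ {m_i−1, m_i, m_i+1} ∩ [−1, 1] = {0, 1} → 2 states.
For l_f = 3: m_f ∈ {m_i−1, m_i, m_i+1} ∩ [−3, 3] = {0, 1, 2} → 3 states.
Total: 5.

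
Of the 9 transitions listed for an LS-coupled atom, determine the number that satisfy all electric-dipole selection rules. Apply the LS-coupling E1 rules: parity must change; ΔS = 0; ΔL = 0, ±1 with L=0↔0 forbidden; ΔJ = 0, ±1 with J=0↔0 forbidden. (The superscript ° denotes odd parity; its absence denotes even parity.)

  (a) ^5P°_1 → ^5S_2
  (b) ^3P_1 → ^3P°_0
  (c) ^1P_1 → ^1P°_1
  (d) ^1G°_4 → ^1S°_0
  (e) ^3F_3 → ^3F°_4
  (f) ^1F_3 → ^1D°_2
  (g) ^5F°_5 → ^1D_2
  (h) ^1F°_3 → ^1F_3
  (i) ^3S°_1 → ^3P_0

7

(a) allowed
(b) allowed
(c) allowed
(d) forbidden (parity, ΔL, ΔJ fail)
(e) allowed
(f) allowed
(g) forbidden (ΔS, ΔJ fail)
(h) allowed
(i) allowed
Total allowed: 7 of 9.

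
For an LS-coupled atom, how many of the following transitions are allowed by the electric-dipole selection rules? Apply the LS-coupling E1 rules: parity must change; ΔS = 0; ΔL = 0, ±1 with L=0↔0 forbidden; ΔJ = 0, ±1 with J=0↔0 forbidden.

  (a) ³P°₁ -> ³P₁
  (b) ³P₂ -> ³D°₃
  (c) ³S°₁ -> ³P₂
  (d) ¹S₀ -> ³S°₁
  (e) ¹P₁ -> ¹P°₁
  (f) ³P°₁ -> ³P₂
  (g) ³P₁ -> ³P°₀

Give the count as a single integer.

(a) allowed
(b) allowed
(c) allowed
(d) forbidden (ΔS, ΔL fail)
(e) allowed
(f) allowed
(g) allowed
Total allowed: 6 of 7.

6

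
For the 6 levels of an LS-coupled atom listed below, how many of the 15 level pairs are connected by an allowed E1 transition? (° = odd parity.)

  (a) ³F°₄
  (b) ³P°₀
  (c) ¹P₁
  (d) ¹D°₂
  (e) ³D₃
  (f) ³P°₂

(a)–(b): forbidden (parity, ΔL, ΔJ).
(a)–(c): forbidden (ΔS, ΔL, ΔJ).
(a)–(d): forbidden (parity, ΔS, ΔJ).
(a)–(e): allowed.
(a)–(f): forbidden (parity, ΔL, ΔJ).
(b)–(c): forbidden (ΔS).
(b)–(d): forbidden (parity, ΔS, ΔJ).
(b)–(e): forbidden (ΔJ).
(b)–(f): forbidden (parity, ΔJ).
(c)–(d): allowed.
(c)–(e): forbidden (parity, ΔS, ΔJ).
(c)–(f): forbidden (ΔS).
(d)–(e): forbidden (ΔS).
(d)–(f): forbidden (parity, ΔS).
(e)–(f): allowed.
Allowed pairs: 3 of 15.

3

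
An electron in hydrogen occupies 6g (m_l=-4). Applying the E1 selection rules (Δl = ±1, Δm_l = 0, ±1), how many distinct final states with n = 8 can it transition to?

4

E1 requires Δl = ±1, so l_f ∈ {3, 5}; with 0 ≤ l_f ≤ n_f−1 = 7, the allowed l_f values are {3, 5}.
For l_f = 3: m_f ∈ {m_i−1, m_i, m_i+1} ∩ [−3, 3] = {-3} → 1 state.
For l_f = 5: m_f ∈ {m_i−1, m_i, m_i+1} ∩ [−5, 5] = {-5, -4, -3} → 3 states.
Total: 4.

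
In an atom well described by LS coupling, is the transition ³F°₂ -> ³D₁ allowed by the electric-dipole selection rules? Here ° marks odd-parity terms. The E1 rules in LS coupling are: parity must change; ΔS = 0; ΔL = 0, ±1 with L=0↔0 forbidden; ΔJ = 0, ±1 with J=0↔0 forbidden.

allowed

Initial level: S=1, L=3, J=2, parity odd. Final level: S=1, L=2, J=1, parity even.
Parity must change: odd → even — satisfied.
ΔS = 0: S: 1 → 1 — satisfied.
ΔL = 0, ±1 (not L=0↔0): L: 3 → 2, ΔL = -1 — satisfied.
ΔJ = 0, ±1 (not J=0↔0): J: 2 → 1, ΔJ = -1 — satisfied.
All four E1 rules are satisfied.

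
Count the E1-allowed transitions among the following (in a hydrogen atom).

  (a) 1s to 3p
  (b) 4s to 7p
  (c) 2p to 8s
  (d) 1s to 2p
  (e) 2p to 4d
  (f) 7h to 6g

6

(a) allowed
(b) allowed
(c) allowed
(d) allowed
(e) allowed
(f) allowed
Total allowed: 6 of 6.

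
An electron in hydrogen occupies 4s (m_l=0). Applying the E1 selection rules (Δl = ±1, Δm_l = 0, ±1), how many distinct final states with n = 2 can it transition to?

3

E1 requires Δl = ±1, so l_f ∈ {-1, 1}; with 0 ≤ l_f ≤ n_f−1 = 1, the allowed l_f values are {1}.
For l_f = 1: m_f ∈ {m_i−1, m_i, m_i+1} ∩ [−1, 1] = {-1, 0, 1} → 3 states.
Total: 3.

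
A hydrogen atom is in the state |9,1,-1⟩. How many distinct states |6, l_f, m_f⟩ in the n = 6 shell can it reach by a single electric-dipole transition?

E1 requires Δl = ±1, so l_f ∈ {0, 2}; with 0 ≤ l_f ≤ n_f−1 = 5, the allowed l_f values are {0, 2}.
For l_f = 0: m_f ∈ {m_i−1, m_i, m_i+1} ∩ [−0, 0] = {0} → 1 state.
For l_f = 2: m_f ∈ {m_i−1, m_i, m_i+1} ∩ [−2, 2] = {-2, -1, 0} → 3 states.
Total: 4.

4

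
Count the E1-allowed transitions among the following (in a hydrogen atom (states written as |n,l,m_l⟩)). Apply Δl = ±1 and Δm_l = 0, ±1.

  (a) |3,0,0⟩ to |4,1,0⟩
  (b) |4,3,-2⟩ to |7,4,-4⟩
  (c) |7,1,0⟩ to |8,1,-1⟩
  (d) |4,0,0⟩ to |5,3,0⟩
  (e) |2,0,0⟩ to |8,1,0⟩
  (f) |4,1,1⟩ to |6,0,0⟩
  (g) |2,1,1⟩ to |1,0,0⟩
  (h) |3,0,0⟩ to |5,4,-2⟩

4

(a) allowed
(b) forbidden — Δm_l = -2 (E1 requires Δm_l = 0, ±1)
(c) forbidden — Δl = +0 (E1 requires Δl = ±1)
(d) forbidden — Δl = +3 (E1 requires Δl = ±1)
(e) allowed
(f) allowed
(g) allowed
(h) forbidden — Δl = +4 (E1 requires Δl = ±1); Δm_l = -2 (E1 requires Δm_l = 0, ±1)
Total allowed: 4 of 8.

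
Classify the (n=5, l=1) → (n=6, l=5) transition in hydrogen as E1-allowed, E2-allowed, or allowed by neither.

Δl = 5 − 1 = +4; l_i + l_f = 6.
E1 (Δl = ±1): not satisfied.
E2 (Δl = 0,±2, l_i+l_f ≥ 2): not satisfied.

neither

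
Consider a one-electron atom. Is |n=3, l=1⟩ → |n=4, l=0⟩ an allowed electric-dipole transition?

l: 1 → 0 (Δl = -1). Δl = ±1 passes.
All E1 selection rules are satisfied.

allowed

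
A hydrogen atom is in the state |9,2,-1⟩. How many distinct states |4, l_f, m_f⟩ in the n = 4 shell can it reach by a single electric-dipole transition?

5

E1 requires Δl = ±1, so l_f ∈ {1, 3}; with 0 ≤ l_f ≤ n_f−1 = 3, the allowed l_f values are {1, 3}.
For l_f = 1: m_f ∈ {m_i−1, m_i, m_i+1} ∩ [−1, 1] = {-1, 0} → 2 states.
For l_f = 3: m_f ∈ {m_i−1, m_i, m_i+1} ∩ [−3, 3] = {-2, -1, 0} → 3 states.
Total: 5.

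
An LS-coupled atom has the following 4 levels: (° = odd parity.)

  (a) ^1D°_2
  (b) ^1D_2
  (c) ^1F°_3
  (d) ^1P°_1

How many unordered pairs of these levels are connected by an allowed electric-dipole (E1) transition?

3

(a)–(b): allowed.
(a)–(c): forbidden (parity).
(a)–(d): forbidden (parity).
(b)–(c): allowed.
(b)–(d): allowed.
(c)–(d): forbidden (parity, ΔL, ΔJ).
Allowed pairs: 3 of 6.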